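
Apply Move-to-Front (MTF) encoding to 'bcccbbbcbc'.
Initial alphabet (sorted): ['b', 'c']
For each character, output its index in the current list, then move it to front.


MTF encoding:
'b': index 0 in ['b', 'c'] -> ['b', 'c']
'c': index 1 in ['b', 'c'] -> ['c', 'b']
'c': index 0 in ['c', 'b'] -> ['c', 'b']
'c': index 0 in ['c', 'b'] -> ['c', 'b']
'b': index 1 in ['c', 'b'] -> ['b', 'c']
'b': index 0 in ['b', 'c'] -> ['b', 'c']
'b': index 0 in ['b', 'c'] -> ['b', 'c']
'c': index 1 in ['b', 'c'] -> ['c', 'b']
'b': index 1 in ['c', 'b'] -> ['b', 'c']
'c': index 1 in ['b', 'c'] -> ['c', 'b']


Output: [0, 1, 0, 0, 1, 0, 0, 1, 1, 1]


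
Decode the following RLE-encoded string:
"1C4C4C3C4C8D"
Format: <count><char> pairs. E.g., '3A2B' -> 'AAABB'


Expanding each <count><char> pair:
  1C -> 'C'
  4C -> 'CCCC'
  4C -> 'CCCC'
  3C -> 'CCC'
  4C -> 'CCCC'
  8D -> 'DDDDDDDD'

Decoded = CCCCCCCCCCCCCCCCDDDDDDDD


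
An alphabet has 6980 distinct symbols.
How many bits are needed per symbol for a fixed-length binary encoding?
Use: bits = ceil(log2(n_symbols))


log2(6980) = 12.769
Bracket: 2^12 = 4096 < 6980 <= 2^13 = 8192
So ceil(log2(6980)) = 13

bits = ceil(log2(6980)) = ceil(12.769) = 13 bits


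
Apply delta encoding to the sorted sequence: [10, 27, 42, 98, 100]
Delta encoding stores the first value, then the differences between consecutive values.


First value: 10
Deltas:
  27 - 10 = 17
  42 - 27 = 15
  98 - 42 = 56
  100 - 98 = 2


Delta encoded: [10, 17, 15, 56, 2]


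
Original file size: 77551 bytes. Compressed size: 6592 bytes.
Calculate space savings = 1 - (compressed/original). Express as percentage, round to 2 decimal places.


ratio = compressed/original = 6592/77551 = 0.085002
savings = 1 - ratio = 1 - 0.085002 = 0.914998
as a percentage: 0.914998 * 100 = 91.5%

Space savings = 1 - 6592/77551 = 91.5%


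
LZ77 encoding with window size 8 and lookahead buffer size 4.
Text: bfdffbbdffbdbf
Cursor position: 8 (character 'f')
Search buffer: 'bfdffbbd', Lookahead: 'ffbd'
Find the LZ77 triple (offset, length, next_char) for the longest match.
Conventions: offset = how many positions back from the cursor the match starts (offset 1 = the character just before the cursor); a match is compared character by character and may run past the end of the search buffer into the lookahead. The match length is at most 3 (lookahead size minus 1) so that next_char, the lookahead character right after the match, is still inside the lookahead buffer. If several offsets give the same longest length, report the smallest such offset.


Try each offset into the search buffer:
  offset=1 (pos 7, char 'd'): match length 0
  offset=2 (pos 6, char 'b'): match length 0
  offset=3 (pos 5, char 'b'): match length 0
  offset=4 (pos 4, char 'f'): match length 1
  offset=5 (pos 3, char 'f'): match length 3
  offset=6 (pos 2, char 'd'): match length 0
  offset=7 (pos 1, char 'f'): match length 1
  offset=8 (pos 0, char 'b'): match length 0
Longest match has length 3 at offset 5.
next_char = character at position 8 + 3 = 11 -> 'd'

Best match: offset=5, length=3 (matching 'ffb' starting at position 3)
LZ77 triple: (5, 3, 'd')


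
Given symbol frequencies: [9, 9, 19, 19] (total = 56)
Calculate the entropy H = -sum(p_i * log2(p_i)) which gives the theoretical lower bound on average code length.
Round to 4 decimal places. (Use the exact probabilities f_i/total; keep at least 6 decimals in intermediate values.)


Per-symbol terms -p_i * log2(p_i) with p_i = f_i/56:
  p = 9/56 = 0.160714: log2(p) = -2.637430, -p*log2(p) = 0.423873
  p = 9/56 = 0.160714: log2(p) = -2.637430, -p*log2(p) = 0.423873
  p = 19/56 = 0.339286: log2(p) = -1.559427, -p*log2(p) = 0.529091
  p = 19/56 = 0.339286: log2(p) = -1.559427, -p*log2(p) = 0.529091
H = 0.423873 + 0.423873 + 0.529091 + 0.529091 = 1.905928

H = 1.9059 bits/symbol


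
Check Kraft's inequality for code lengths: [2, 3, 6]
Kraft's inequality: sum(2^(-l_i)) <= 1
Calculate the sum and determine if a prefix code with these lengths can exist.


Sum = 2^(-2) + 2^(-3) + 2^(-6)
    = 0.25 + 0.125 + 0.015625
    = 25/64 = 0.390625
Since 0.390625 <= 1, Kraft's inequality IS satisfied.
A prefix code with these lengths CAN exist.

Kraft sum = 0.390625. Satisfied.


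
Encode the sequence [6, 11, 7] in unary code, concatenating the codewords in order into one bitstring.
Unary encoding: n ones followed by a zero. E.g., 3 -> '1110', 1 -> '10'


Encode each number as n ones followed by a terminating 0:
  6 -> 1111110 (7 bits)
  11 -> 111111111110 (12 bits)
  7 -> 11111110 (8 bits)
Total length = 7 + 12 + 8 = 27 bits.

Unary([6, 11, 7]) = 111111011111111111011111110 (27 bits)


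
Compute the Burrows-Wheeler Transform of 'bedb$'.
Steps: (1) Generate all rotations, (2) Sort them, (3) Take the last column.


Rotations (sorted):
  0: $bedb -> last char: b
  1: b$bed -> last char: d
  2: bedb$ -> last char: $
  3: db$be -> last char: e
  4: edb$b -> last char: b


BWT = bd$eb


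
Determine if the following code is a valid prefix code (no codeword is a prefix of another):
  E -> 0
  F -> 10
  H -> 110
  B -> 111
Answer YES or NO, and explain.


Checking each pair (does one codeword prefix another?):
  E='0' vs F='10': no prefix
  E='0' vs H='110': no prefix
  E='0' vs B='111': no prefix
  F='10' vs E='0': no prefix
  F='10' vs H='110': no prefix
  F='10' vs B='111': no prefix
  H='110' vs E='0': no prefix
  H='110' vs F='10': no prefix
  H='110' vs B='111': no prefix
  B='111' vs E='0': no prefix
  B='111' vs F='10': no prefix
  B='111' vs H='110': no prefix
No violation found over all pairs.

YES -- this is a valid prefix code. No codeword is a prefix of any other codeword.


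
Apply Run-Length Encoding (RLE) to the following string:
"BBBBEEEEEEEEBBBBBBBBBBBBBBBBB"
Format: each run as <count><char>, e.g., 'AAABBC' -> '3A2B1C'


Scanning runs left to right:
  i=0: run of 'B' x 4 -> '4B'
  i=4: run of 'E' x 8 -> '8E'
  i=12: run of 'B' x 17 -> '17B'

RLE = 4B8E17B


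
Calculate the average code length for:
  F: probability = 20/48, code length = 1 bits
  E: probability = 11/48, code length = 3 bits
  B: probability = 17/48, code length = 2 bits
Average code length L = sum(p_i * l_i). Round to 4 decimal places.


Weighted contributions p_i * l_i:
  F: (20/48) * 1 = 20/48
  E: (11/48) * 3 = 33/48
  B: (17/48) * 2 = 34/48
Sum = (20 + 33 + 34)/48 = 87/48

L = 87/48 = 1.8125 bits/symbol


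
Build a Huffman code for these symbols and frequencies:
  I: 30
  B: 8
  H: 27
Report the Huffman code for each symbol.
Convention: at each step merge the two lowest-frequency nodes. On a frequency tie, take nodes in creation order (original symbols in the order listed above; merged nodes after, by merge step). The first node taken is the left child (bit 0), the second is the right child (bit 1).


Huffman tree construction:
Step 1: Merge B(8) + H(27) = 35
Step 2: Merge I(30) + (B+H)(35) = 65
Read each symbol's code off the tree from the root (left child = 0, right child = 1).

Codes:
  I: 0 (length 1)
  B: 10 (length 2)
  H: 11 (length 2)
Average code length: 100/65 = 1.5385 bits/symbol


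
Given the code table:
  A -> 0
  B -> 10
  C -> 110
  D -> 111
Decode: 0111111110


Decoding:
0 -> A
111 -> D
111 -> D
110 -> C


Result: ADDC


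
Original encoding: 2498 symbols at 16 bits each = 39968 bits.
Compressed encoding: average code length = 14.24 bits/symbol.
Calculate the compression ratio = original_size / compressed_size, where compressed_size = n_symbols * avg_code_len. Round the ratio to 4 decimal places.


original_size = n_symbols * orig_bits = 2498 * 16 = 39968 bits
compressed_size = n_symbols * avg_code_len = 2498 * 14.24 = 35571.52 bits
ratio = original_size / compressed_size = 39968 / 35571.52 = 1.1236

Compression ratio = 1.1236


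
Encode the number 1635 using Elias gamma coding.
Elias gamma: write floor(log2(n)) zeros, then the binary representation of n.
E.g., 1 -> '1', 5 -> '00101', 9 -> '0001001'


num_bits = floor(log2(1635)) + 1 = 11
leading_zeros = num_bits - 1 = 10
binary(1635) = 11001100011

Elias gamma(1635) = '0000000000' + '11001100011' = 000000000011001100011 (21 bits)


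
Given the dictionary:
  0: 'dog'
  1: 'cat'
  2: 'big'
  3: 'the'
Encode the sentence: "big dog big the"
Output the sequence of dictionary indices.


Look up each word in the dictionary:
  'big' -> 2
  'dog' -> 0
  'big' -> 2
  'the' -> 3

Encoded: [2, 0, 2, 3]


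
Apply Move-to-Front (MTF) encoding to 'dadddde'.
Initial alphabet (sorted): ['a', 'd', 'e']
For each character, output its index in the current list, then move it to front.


MTF encoding:
'd': index 1 in ['a', 'd', 'e'] -> ['d', 'a', 'e']
'a': index 1 in ['d', 'a', 'e'] -> ['a', 'd', 'e']
'd': index 1 in ['a', 'd', 'e'] -> ['d', 'a', 'e']
'd': index 0 in ['d', 'a', 'e'] -> ['d', 'a', 'e']
'd': index 0 in ['d', 'a', 'e'] -> ['d', 'a', 'e']
'd': index 0 in ['d', 'a', 'e'] -> ['d', 'a', 'e']
'e': index 2 in ['d', 'a', 'e'] -> ['e', 'd', 'a']


Output: [1, 1, 1, 0, 0, 0, 2]


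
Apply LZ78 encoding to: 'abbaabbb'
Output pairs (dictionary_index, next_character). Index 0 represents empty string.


LZ78 encoding steps:
Dictionary: {0: ''}
Step 1: w='' (idx 0), next='a' -> output (0, 'a'), add 'a' as idx 1
Step 2: w='' (idx 0), next='b' -> output (0, 'b'), add 'b' as idx 2
Step 3: w='b' (idx 2), next='a' -> output (2, 'a'), add 'ba' as idx 3
Step 4: w='a' (idx 1), next='b' -> output (1, 'b'), add 'ab' as idx 4
Step 5: w='b' (idx 2), next='b' -> output (2, 'b'), add 'bb' as idx 5


Encoded: [(0, 'a'), (0, 'b'), (2, 'a'), (1, 'b'), (2, 'b')]


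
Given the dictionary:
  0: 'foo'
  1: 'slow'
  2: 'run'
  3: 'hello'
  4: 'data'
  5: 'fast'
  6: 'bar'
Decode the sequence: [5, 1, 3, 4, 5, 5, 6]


Look up each index in the dictionary:
  5 -> 'fast'
  1 -> 'slow'
  3 -> 'hello'
  4 -> 'data'
  5 -> 'fast'
  5 -> 'fast'
  6 -> 'bar'

Decoded: "fast slow hello data fast fast bar"


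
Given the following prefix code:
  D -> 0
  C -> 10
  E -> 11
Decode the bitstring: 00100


Decoding step by step:
Bits 0 -> D
Bits 0 -> D
Bits 10 -> C
Bits 0 -> D


Decoded message: DDCD


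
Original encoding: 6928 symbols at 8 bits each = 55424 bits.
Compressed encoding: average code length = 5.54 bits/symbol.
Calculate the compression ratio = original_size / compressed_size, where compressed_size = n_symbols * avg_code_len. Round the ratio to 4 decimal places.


original_size = n_symbols * orig_bits = 6928 * 8 = 55424 bits
compressed_size = n_symbols * avg_code_len = 6928 * 5.54 = 38381.12 bits
ratio = original_size / compressed_size = 55424 / 38381.12 = 1.444

Compression ratio = 1.444


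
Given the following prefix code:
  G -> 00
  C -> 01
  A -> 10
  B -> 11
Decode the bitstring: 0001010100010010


Decoding step by step:
Bits 00 -> G
Bits 01 -> C
Bits 01 -> C
Bits 01 -> C
Bits 00 -> G
Bits 01 -> C
Bits 00 -> G
Bits 10 -> A


Decoded message: GCCCGCGA


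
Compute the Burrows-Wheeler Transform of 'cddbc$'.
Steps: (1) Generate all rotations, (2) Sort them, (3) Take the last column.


Rotations (sorted):
  0: $cddbc -> last char: c
  1: bc$cdd -> last char: d
  2: c$cddb -> last char: b
  3: cddbc$ -> last char: $
  4: dbc$cd -> last char: d
  5: ddbc$c -> last char: c


BWT = cdb$dc


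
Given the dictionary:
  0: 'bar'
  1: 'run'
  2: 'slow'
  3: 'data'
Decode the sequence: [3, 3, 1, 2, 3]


Look up each index in the dictionary:
  3 -> 'data'
  3 -> 'data'
  1 -> 'run'
  2 -> 'slow'
  3 -> 'data'

Decoded: "data data run slow data"


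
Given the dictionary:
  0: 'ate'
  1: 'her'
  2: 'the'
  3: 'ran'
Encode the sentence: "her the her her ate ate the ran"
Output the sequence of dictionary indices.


Look up each word in the dictionary:
  'her' -> 1
  'the' -> 2
  'her' -> 1
  'her' -> 1
  'ate' -> 0
  'ate' -> 0
  'the' -> 2
  'ran' -> 3

Encoded: [1, 2, 1, 1, 0, 0, 2, 3]


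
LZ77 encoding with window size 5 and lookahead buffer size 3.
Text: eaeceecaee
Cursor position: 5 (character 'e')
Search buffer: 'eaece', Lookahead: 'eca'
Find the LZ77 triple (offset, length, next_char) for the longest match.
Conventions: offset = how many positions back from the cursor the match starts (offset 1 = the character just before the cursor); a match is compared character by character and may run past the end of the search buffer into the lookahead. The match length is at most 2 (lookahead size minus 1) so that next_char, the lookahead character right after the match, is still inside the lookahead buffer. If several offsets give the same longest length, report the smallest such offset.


Try each offset into the search buffer:
  offset=1 (pos 4, char 'e'): match length 1
  offset=2 (pos 3, char 'c'): match length 0
  offset=3 (pos 2, char 'e'): match length 2
  offset=4 (pos 1, char 'a'): match length 0
  offset=5 (pos 0, char 'e'): match length 1
Longest match has length 2 at offset 3.
next_char = character at position 5 + 2 = 7 -> 'a'

Best match: offset=3, length=2 (matching 'ec' starting at position 2)
LZ77 triple: (3, 2, 'a')


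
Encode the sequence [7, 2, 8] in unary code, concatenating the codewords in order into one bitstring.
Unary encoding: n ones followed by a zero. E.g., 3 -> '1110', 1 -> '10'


Encode each number as n ones followed by a terminating 0:
  7 -> 11111110 (8 bits)
  2 -> 110 (3 bits)
  8 -> 111111110 (9 bits)
Total length = 8 + 3 + 9 = 20 bits.

Unary([7, 2, 8]) = 11111110110111111110 (20 bits)


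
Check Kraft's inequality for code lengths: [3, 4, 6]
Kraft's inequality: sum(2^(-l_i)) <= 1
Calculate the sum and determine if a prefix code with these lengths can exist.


Sum = 2^(-3) + 2^(-4) + 2^(-6)
    = 0.125 + 0.0625 + 0.015625
    = 13/64 = 0.203125
Since 0.203125 <= 1, Kraft's inequality IS satisfied.
A prefix code with these lengths CAN exist.

Kraft sum = 0.203125. Satisfied.


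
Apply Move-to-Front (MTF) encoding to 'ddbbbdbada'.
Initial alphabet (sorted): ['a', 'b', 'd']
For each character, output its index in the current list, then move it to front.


MTF encoding:
'd': index 2 in ['a', 'b', 'd'] -> ['d', 'a', 'b']
'd': index 0 in ['d', 'a', 'b'] -> ['d', 'a', 'b']
'b': index 2 in ['d', 'a', 'b'] -> ['b', 'd', 'a']
'b': index 0 in ['b', 'd', 'a'] -> ['b', 'd', 'a']
'b': index 0 in ['b', 'd', 'a'] -> ['b', 'd', 'a']
'd': index 1 in ['b', 'd', 'a'] -> ['d', 'b', 'a']
'b': index 1 in ['d', 'b', 'a'] -> ['b', 'd', 'a']
'a': index 2 in ['b', 'd', 'a'] -> ['a', 'b', 'd']
'd': index 2 in ['a', 'b', 'd'] -> ['d', 'a', 'b']
'a': index 1 in ['d', 'a', 'b'] -> ['a', 'd', 'b']


Output: [2, 0, 2, 0, 0, 1, 1, 2, 2, 1]


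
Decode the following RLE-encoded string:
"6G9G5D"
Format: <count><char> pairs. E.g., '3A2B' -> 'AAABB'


Expanding each <count><char> pair:
  6G -> 'GGGGGG'
  9G -> 'GGGGGGGGG'
  5D -> 'DDDDD'

Decoded = GGGGGGGGGGGGGGGDDDDD


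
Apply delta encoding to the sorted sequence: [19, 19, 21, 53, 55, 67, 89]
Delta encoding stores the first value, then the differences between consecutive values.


First value: 19
Deltas:
  19 - 19 = 0
  21 - 19 = 2
  53 - 21 = 32
  55 - 53 = 2
  67 - 55 = 12
  89 - 67 = 22


Delta encoded: [19, 0, 2, 32, 2, 12, 22]


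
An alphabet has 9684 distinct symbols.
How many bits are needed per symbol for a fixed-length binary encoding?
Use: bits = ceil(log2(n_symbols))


log2(9684) = 13.2414
Bracket: 2^13 = 8192 < 9684 <= 2^14 = 16384
So ceil(log2(9684)) = 14

bits = ceil(log2(9684)) = ceil(13.2414) = 14 bits


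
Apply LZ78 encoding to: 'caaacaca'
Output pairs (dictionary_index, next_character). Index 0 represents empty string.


LZ78 encoding steps:
Dictionary: {0: ''}
Step 1: w='' (idx 0), next='c' -> output (0, 'c'), add 'c' as idx 1
Step 2: w='' (idx 0), next='a' -> output (0, 'a'), add 'a' as idx 2
Step 3: w='a' (idx 2), next='a' -> output (2, 'a'), add 'aa' as idx 3
Step 4: w='c' (idx 1), next='a' -> output (1, 'a'), add 'ca' as idx 4
Step 5: w='ca' (idx 4), end of input -> output (4, '')


Encoded: [(0, 'c'), (0, 'a'), (2, 'a'), (1, 'a'), (4, '')]


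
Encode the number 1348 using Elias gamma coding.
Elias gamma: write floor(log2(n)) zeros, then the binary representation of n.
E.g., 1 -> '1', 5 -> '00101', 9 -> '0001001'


num_bits = floor(log2(1348)) + 1 = 11
leading_zeros = num_bits - 1 = 10
binary(1348) = 10101000100

Elias gamma(1348) = '0000000000' + '10101000100' = 000000000010101000100 (21 bits)


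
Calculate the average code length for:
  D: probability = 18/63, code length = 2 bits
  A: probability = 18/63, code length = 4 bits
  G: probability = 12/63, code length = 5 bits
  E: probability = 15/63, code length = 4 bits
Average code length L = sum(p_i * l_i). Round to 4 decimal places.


Weighted contributions p_i * l_i:
  D: (18/63) * 2 = 36/63
  A: (18/63) * 4 = 72/63
  G: (12/63) * 5 = 60/63
  E: (15/63) * 4 = 60/63
Sum = (36 + 72 + 60 + 60)/63 = 228/63

L = 228/63 = 3.6190 bits/symbol


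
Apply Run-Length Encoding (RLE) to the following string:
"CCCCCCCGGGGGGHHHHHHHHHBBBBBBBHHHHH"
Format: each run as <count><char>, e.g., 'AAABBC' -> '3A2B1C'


Scanning runs left to right:
  i=0: run of 'C' x 7 -> '7C'
  i=7: run of 'G' x 6 -> '6G'
  i=13: run of 'H' x 9 -> '9H'
  i=22: run of 'B' x 7 -> '7B'
  i=29: run of 'H' x 5 -> '5H'

RLE = 7C6G9H7B5H


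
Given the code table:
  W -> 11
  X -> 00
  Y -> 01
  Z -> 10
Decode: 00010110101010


Decoding:
00 -> X
01 -> Y
01 -> Y
10 -> Z
10 -> Z
10 -> Z
10 -> Z


Result: XYYZZZZ


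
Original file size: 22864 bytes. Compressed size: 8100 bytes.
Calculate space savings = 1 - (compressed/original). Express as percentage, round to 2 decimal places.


ratio = compressed/original = 8100/22864 = 0.354269
savings = 1 - ratio = 1 - 0.354269 = 0.645731
as a percentage: 0.645731 * 100 = 64.57%

Space savings = 1 - 8100/22864 = 64.57%


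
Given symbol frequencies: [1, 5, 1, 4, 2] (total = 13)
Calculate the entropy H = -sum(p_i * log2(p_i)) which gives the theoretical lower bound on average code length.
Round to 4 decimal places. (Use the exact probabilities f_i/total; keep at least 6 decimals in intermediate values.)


Per-symbol terms -p_i * log2(p_i) with p_i = f_i/13:
  p = 1/13 = 0.076923: log2(p) = -3.700440, -p*log2(p) = 0.284649
  p = 5/13 = 0.384615: log2(p) = -1.378512, -p*log2(p) = 0.530197
  p = 1/13 = 0.076923: log2(p) = -3.700440, -p*log2(p) = 0.284649
  p = 4/13 = 0.307692: log2(p) = -1.700440, -p*log2(p) = 0.523212
  p = 2/13 = 0.153846: log2(p) = -2.700440, -p*log2(p) = 0.415452
H = 0.284649 + 0.530197 + 0.284649 + 0.523212 + 0.415452 = 2.038159

H = 2.0382 bits/symbol


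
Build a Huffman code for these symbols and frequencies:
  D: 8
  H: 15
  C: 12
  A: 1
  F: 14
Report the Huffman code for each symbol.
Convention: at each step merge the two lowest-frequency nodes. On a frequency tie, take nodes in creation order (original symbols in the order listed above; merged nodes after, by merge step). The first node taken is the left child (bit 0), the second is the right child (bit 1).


Huffman tree construction:
Step 1: Merge A(1) + D(8) = 9
Step 2: Merge (A+D)(9) + C(12) = 21
Step 3: Merge F(14) + H(15) = 29
Step 4: Merge ((A+D)+C)(21) + (F+H)(29) = 50
Read each symbol's code off the tree from the root (left child = 0, right child = 1).

Codes:
  D: 001 (length 3)
  H: 11 (length 2)
  C: 01 (length 2)
  A: 000 (length 3)
  F: 10 (length 2)
Average code length: 109/50 = 2.1800 bits/symbol


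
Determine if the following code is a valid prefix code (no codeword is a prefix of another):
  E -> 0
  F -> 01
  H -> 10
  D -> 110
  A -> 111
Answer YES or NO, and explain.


Checking each pair (does one codeword prefix another?):
  E='0' vs F='01': prefix -- VIOLATION

NO -- this is NOT a valid prefix code. E (0) is a prefix of F (01).


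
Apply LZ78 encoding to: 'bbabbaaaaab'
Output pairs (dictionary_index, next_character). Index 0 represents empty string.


LZ78 encoding steps:
Dictionary: {0: ''}
Step 1: w='' (idx 0), next='b' -> output (0, 'b'), add 'b' as idx 1
Step 2: w='b' (idx 1), next='a' -> output (1, 'a'), add 'ba' as idx 2
Step 3: w='b' (idx 1), next='b' -> output (1, 'b'), add 'bb' as idx 3
Step 4: w='' (idx 0), next='a' -> output (0, 'a'), add 'a' as idx 4
Step 5: w='a' (idx 4), next='a' -> output (4, 'a'), add 'aa' as idx 5
Step 6: w='aa' (idx 5), next='b' -> output (5, 'b'), add 'aab' as idx 6


Encoded: [(0, 'b'), (1, 'a'), (1, 'b'), (0, 'a'), (4, 'a'), (5, 'b')]


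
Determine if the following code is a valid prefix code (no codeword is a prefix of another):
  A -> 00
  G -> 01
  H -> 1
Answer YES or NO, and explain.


Checking each pair (does one codeword prefix another?):
  A='00' vs G='01': no prefix
  A='00' vs H='1': no prefix
  G='01' vs A='00': no prefix
  G='01' vs H='1': no prefix
  H='1' vs A='00': no prefix
  H='1' vs G='01': no prefix
No violation found over all pairs.

YES -- this is a valid prefix code. No codeword is a prefix of any other codeword.


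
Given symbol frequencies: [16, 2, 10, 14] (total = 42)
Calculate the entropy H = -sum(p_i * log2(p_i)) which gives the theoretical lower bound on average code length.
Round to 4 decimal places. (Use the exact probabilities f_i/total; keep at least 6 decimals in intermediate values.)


Per-symbol terms -p_i * log2(p_i) with p_i = f_i/42:
  p = 16/42 = 0.380952: log2(p) = -1.392317, -p*log2(p) = 0.530407
  p = 2/42 = 0.047619: log2(p) = -4.392317, -p*log2(p) = 0.209158
  p = 10/42 = 0.238095: log2(p) = -2.070389, -p*log2(p) = 0.492950
  p = 14/42 = 0.333333: log2(p) = -1.584963, -p*log2(p) = 0.528321
H = 0.530407 + 0.209158 + 0.492950 + 0.528321 = 1.760836

H = 1.7608 bits/symbol


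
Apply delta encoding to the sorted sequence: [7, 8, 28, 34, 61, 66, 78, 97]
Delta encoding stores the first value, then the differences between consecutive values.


First value: 7
Deltas:
  8 - 7 = 1
  28 - 8 = 20
  34 - 28 = 6
  61 - 34 = 27
  66 - 61 = 5
  78 - 66 = 12
  97 - 78 = 19


Delta encoded: [7, 1, 20, 6, 27, 5, 12, 19]


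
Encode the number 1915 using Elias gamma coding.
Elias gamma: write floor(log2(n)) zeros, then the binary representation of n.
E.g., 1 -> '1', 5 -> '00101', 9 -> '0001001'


num_bits = floor(log2(1915)) + 1 = 11
leading_zeros = num_bits - 1 = 10
binary(1915) = 11101111011

Elias gamma(1915) = '0000000000' + '11101111011' = 000000000011101111011 (21 bits)


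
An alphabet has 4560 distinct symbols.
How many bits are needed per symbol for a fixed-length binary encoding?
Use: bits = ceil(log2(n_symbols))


log2(4560) = 12.1548
Bracket: 2^12 = 4096 < 4560 <= 2^13 = 8192
So ceil(log2(4560)) = 13

bits = ceil(log2(4560)) = ceil(12.1548) = 13 bits


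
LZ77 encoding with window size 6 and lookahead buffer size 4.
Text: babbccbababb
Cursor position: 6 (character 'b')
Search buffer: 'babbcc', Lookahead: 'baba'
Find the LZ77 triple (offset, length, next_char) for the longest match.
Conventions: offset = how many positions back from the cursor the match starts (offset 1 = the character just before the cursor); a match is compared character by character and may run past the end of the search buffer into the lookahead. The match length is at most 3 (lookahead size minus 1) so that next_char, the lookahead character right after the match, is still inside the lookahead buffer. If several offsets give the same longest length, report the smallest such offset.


Try each offset into the search buffer:
  offset=1 (pos 5, char 'c'): match length 0
  offset=2 (pos 4, char 'c'): match length 0
  offset=3 (pos 3, char 'b'): match length 1
  offset=4 (pos 2, char 'b'): match length 1
  offset=5 (pos 1, char 'a'): match length 0
  offset=6 (pos 0, char 'b'): match length 3
Longest match has length 3 at offset 6.
next_char = character at position 6 + 3 = 9 -> 'a'

Best match: offset=6, length=3 (matching 'bab' starting at position 0)
LZ77 triple: (6, 3, 'a')


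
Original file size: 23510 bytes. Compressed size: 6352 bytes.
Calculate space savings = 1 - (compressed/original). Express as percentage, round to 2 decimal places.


ratio = compressed/original = 6352/23510 = 0.270183
savings = 1 - ratio = 1 - 0.270183 = 0.729817
as a percentage: 0.729817 * 100 = 72.98%

Space savings = 1 - 6352/23510 = 72.98%


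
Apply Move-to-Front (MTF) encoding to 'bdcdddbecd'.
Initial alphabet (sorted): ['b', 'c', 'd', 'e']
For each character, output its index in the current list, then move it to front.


MTF encoding:
'b': index 0 in ['b', 'c', 'd', 'e'] -> ['b', 'c', 'd', 'e']
'd': index 2 in ['b', 'c', 'd', 'e'] -> ['d', 'b', 'c', 'e']
'c': index 2 in ['d', 'b', 'c', 'e'] -> ['c', 'd', 'b', 'e']
'd': index 1 in ['c', 'd', 'b', 'e'] -> ['d', 'c', 'b', 'e']
'd': index 0 in ['d', 'c', 'b', 'e'] -> ['d', 'c', 'b', 'e']
'd': index 0 in ['d', 'c', 'b', 'e'] -> ['d', 'c', 'b', 'e']
'b': index 2 in ['d', 'c', 'b', 'e'] -> ['b', 'd', 'c', 'e']
'e': index 3 in ['b', 'd', 'c', 'e'] -> ['e', 'b', 'd', 'c']
'c': index 3 in ['e', 'b', 'd', 'c'] -> ['c', 'e', 'b', 'd']
'd': index 3 in ['c', 'e', 'b', 'd'] -> ['d', 'c', 'e', 'b']


Output: [0, 2, 2, 1, 0, 0, 2, 3, 3, 3]


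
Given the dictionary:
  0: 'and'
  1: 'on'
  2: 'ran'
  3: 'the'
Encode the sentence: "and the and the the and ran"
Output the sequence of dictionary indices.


Look up each word in the dictionary:
  'and' -> 0
  'the' -> 3
  'and' -> 0
  'the' -> 3
  'the' -> 3
  'and' -> 0
  'ran' -> 2

Encoded: [0, 3, 0, 3, 3, 0, 2]


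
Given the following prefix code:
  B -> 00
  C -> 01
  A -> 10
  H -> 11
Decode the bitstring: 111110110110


Decoding step by step:
Bits 11 -> H
Bits 11 -> H
Bits 10 -> A
Bits 11 -> H
Bits 01 -> C
Bits 10 -> A


Decoded message: HHAHCA


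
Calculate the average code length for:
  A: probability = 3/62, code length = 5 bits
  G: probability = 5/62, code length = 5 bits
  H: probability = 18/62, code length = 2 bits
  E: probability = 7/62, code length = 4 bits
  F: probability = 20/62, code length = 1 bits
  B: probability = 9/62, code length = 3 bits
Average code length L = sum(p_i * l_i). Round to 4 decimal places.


Weighted contributions p_i * l_i:
  A: (3/62) * 5 = 15/62
  G: (5/62) * 5 = 25/62
  H: (18/62) * 2 = 36/62
  E: (7/62) * 4 = 28/62
  F: (20/62) * 1 = 20/62
  B: (9/62) * 3 = 27/62
Sum = (15 + 25 + 36 + 28 + 20 + 27)/62 = 151/62

L = 151/62 = 2.4355 bits/symbol


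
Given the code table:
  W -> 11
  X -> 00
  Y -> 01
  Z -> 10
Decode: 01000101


Decoding:
01 -> Y
00 -> X
01 -> Y
01 -> Y


Result: YXYY


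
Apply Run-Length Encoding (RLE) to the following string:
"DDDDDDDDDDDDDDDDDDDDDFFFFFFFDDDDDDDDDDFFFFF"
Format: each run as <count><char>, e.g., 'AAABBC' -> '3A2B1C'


Scanning runs left to right:
  i=0: run of 'D' x 21 -> '21D'
  i=21: run of 'F' x 7 -> '7F'
  i=28: run of 'D' x 10 -> '10D'
  i=38: run of 'F' x 5 -> '5F'

RLE = 21D7F10D5F


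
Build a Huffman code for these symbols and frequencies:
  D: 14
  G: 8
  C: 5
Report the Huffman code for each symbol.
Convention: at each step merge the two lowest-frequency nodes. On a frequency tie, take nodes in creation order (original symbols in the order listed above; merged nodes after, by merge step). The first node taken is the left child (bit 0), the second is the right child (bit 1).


Huffman tree construction:
Step 1: Merge C(5) + G(8) = 13
Step 2: Merge (C+G)(13) + D(14) = 27
Read each symbol's code off the tree from the root (left child = 0, right child = 1).

Codes:
  D: 1 (length 1)
  G: 01 (length 2)
  C: 00 (length 2)
Average code length: 40/27 = 1.4815 bits/symbol


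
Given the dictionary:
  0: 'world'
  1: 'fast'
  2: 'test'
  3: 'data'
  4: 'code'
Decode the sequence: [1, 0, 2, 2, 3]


Look up each index in the dictionary:
  1 -> 'fast'
  0 -> 'world'
  2 -> 'test'
  2 -> 'test'
  3 -> 'data'

Decoded: "fast world test test data"


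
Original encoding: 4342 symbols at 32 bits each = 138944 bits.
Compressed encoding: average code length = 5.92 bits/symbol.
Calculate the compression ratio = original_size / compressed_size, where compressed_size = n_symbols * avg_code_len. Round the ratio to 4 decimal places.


original_size = n_symbols * orig_bits = 4342 * 32 = 138944 bits
compressed_size = n_symbols * avg_code_len = 4342 * 5.92 = 25704.64 bits
ratio = original_size / compressed_size = 138944 / 25704.64 = 5.4054

Compression ratio = 5.4054


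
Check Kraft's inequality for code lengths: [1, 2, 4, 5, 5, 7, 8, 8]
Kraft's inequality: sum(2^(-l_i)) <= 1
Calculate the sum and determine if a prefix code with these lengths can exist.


Sum = 2^(-1) + 2^(-2) + 2^(-4) + 2^(-5) + 2^(-5) + 2^(-7) + 2^(-8) + 2^(-8)
    = 0.5 + 0.25 + 0.0625 + 0.03125 + 0.03125 + 0.0078125 + 0.00390625 + 0.00390625
    = 228/256 = 0.890625
Since 0.890625 <= 1, Kraft's inequality IS satisfied.
A prefix code with these lengths CAN exist.

Kraft sum = 0.890625. Satisfied.


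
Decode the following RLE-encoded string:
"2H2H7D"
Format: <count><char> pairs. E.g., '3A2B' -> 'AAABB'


Expanding each <count><char> pair:
  2H -> 'HH'
  2H -> 'HH'
  7D -> 'DDDDDDD'

Decoded = HHHHDDDDDDD


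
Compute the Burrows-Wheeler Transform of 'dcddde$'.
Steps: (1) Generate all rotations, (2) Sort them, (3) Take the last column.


Rotations (sorted):
  0: $dcddde -> last char: e
  1: cddde$d -> last char: d
  2: dcddde$ -> last char: $
  3: ddde$dc -> last char: c
  4: dde$dcd -> last char: d
  5: de$dcdd -> last char: d
  6: e$dcddd -> last char: d


BWT = ed$cddd


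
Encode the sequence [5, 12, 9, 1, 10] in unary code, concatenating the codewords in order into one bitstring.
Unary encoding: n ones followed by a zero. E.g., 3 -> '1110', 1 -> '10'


Encode each number as n ones followed by a terminating 0:
  5 -> 111110 (6 bits)
  12 -> 1111111111110 (13 bits)
  9 -> 1111111110 (10 bits)
  1 -> 10 (2 bits)
  10 -> 11111111110 (11 bits)
Total length = 6 + 13 + 10 + 2 + 11 = 42 bits.

Unary([5, 12, 9, 1, 10]) = 111110111111111111011111111101011111111110 (42 bits)


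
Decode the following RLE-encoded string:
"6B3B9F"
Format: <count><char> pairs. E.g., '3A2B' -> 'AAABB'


Expanding each <count><char> pair:
  6B -> 'BBBBBB'
  3B -> 'BBB'
  9F -> 'FFFFFFFFF'

Decoded = BBBBBBBBBFFFFFFFFF


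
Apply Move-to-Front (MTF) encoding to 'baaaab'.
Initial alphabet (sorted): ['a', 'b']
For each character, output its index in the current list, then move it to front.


MTF encoding:
'b': index 1 in ['a', 'b'] -> ['b', 'a']
'a': index 1 in ['b', 'a'] -> ['a', 'b']
'a': index 0 in ['a', 'b'] -> ['a', 'b']
'a': index 0 in ['a', 'b'] -> ['a', 'b']
'a': index 0 in ['a', 'b'] -> ['a', 'b']
'b': index 1 in ['a', 'b'] -> ['b', 'a']


Output: [1, 1, 0, 0, 0, 1]


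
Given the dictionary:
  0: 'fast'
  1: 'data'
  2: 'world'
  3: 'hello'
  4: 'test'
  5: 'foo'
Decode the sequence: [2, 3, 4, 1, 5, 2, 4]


Look up each index in the dictionary:
  2 -> 'world'
  3 -> 'hello'
  4 -> 'test'
  1 -> 'data'
  5 -> 'foo'
  2 -> 'world'
  4 -> 'test'

Decoded: "world hello test data foo world test"


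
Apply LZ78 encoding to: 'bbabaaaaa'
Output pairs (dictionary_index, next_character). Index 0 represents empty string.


LZ78 encoding steps:
Dictionary: {0: ''}
Step 1: w='' (idx 0), next='b' -> output (0, 'b'), add 'b' as idx 1
Step 2: w='b' (idx 1), next='a' -> output (1, 'a'), add 'ba' as idx 2
Step 3: w='ba' (idx 2), next='a' -> output (2, 'a'), add 'baa' as idx 3
Step 4: w='' (idx 0), next='a' -> output (0, 'a'), add 'a' as idx 4
Step 5: w='a' (idx 4), next='a' -> output (4, 'a'), add 'aa' as idx 5


Encoded: [(0, 'b'), (1, 'a'), (2, 'a'), (0, 'a'), (4, 'a')]


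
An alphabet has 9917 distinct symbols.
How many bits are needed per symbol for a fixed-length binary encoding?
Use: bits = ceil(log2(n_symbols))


log2(9917) = 13.2757
Bracket: 2^13 = 8192 < 9917 <= 2^14 = 16384
So ceil(log2(9917)) = 14

bits = ceil(log2(9917)) = ceil(13.2757) = 14 bits


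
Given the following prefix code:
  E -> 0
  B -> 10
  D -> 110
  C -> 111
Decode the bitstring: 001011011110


Decoding step by step:
Bits 0 -> E
Bits 0 -> E
Bits 10 -> B
Bits 110 -> D
Bits 111 -> C
Bits 10 -> B


Decoded message: EEBDCB


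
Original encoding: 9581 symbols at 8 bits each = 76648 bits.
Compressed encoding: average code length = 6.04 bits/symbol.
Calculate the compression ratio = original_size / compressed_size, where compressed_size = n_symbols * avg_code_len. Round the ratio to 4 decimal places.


original_size = n_symbols * orig_bits = 9581 * 8 = 76648 bits
compressed_size = n_symbols * avg_code_len = 9581 * 6.04 = 57869.24 bits
ratio = original_size / compressed_size = 76648 / 57869.24 = 1.3245

Compression ratio = 1.3245


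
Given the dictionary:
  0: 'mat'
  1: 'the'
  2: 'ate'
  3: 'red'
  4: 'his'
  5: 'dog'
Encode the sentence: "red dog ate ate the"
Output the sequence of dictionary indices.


Look up each word in the dictionary:
  'red' -> 3
  'dog' -> 5
  'ate' -> 2
  'ate' -> 2
  'the' -> 1

Encoded: [3, 5, 2, 2, 1]


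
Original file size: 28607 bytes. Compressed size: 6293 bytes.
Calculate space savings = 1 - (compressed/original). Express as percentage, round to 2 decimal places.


ratio = compressed/original = 6293/28607 = 0.219981
savings = 1 - ratio = 1 - 0.219981 = 0.780019
as a percentage: 0.780019 * 100 = 78.0%

Space savings = 1 - 6293/28607 = 78.0%


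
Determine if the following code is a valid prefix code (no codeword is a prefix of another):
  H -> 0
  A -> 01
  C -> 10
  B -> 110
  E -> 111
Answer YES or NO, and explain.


Checking each pair (does one codeword prefix another?):
  H='0' vs A='01': prefix -- VIOLATION

NO -- this is NOT a valid prefix code. H (0) is a prefix of A (01).


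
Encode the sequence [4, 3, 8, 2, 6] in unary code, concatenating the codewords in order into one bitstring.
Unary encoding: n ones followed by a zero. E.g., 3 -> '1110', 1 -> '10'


Encode each number as n ones followed by a terminating 0:
  4 -> 11110 (5 bits)
  3 -> 1110 (4 bits)
  8 -> 111111110 (9 bits)
  2 -> 110 (3 bits)
  6 -> 1111110 (7 bits)
Total length = 5 + 4 + 9 + 3 + 7 = 28 bits.

Unary([4, 3, 8, 2, 6]) = 1111011101111111101101111110 (28 bits)


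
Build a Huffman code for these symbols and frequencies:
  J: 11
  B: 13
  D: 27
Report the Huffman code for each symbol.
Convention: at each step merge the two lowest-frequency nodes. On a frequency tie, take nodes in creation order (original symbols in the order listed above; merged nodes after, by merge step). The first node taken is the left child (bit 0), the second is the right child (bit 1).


Huffman tree construction:
Step 1: Merge J(11) + B(13) = 24
Step 2: Merge (J+B)(24) + D(27) = 51
Read each symbol's code off the tree from the root (left child = 0, right child = 1).

Codes:
  J: 00 (length 2)
  B: 01 (length 2)
  D: 1 (length 1)
Average code length: 75/51 = 1.4706 bits/symbol


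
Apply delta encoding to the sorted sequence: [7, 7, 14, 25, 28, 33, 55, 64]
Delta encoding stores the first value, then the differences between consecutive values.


First value: 7
Deltas:
  7 - 7 = 0
  14 - 7 = 7
  25 - 14 = 11
  28 - 25 = 3
  33 - 28 = 5
  55 - 33 = 22
  64 - 55 = 9


Delta encoded: [7, 0, 7, 11, 3, 5, 22, 9]


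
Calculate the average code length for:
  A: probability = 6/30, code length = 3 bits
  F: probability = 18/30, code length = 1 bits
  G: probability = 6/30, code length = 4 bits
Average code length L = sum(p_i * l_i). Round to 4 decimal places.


Weighted contributions p_i * l_i:
  A: (6/30) * 3 = 18/30
  F: (18/30) * 1 = 18/30
  G: (6/30) * 4 = 24/30
Sum = (18 + 18 + 24)/30 = 60/30

L = 60/30 = 2.0000 bits/symbol


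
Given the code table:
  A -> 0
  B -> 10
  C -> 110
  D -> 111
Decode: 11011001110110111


Decoding:
110 -> C
110 -> C
0 -> A
111 -> D
0 -> A
110 -> C
111 -> D


Result: CCADACD


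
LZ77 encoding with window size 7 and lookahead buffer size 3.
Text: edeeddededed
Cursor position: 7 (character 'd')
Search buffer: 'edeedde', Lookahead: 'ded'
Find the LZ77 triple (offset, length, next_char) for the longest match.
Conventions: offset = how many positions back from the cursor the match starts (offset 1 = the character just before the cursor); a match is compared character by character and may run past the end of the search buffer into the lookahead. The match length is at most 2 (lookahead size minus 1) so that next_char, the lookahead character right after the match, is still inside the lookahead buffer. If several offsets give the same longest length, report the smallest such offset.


Try each offset into the search buffer:
  offset=1 (pos 6, char 'e'): match length 0
  offset=2 (pos 5, char 'd'): match length 2
  offset=3 (pos 4, char 'd'): match length 1
  offset=4 (pos 3, char 'e'): match length 0
  offset=5 (pos 2, char 'e'): match length 0
  offset=6 (pos 1, char 'd'): match length 2
  offset=7 (pos 0, char 'e'): match length 0
Longest match has length 2, found at offsets 2, 6; take the smallest, offset 2.
next_char = character at position 7 + 2 = 9 -> 'd'

Best match: offset=2, length=2 (matching 'de' starting at position 5)
LZ77 triple: (2, 2, 'd')


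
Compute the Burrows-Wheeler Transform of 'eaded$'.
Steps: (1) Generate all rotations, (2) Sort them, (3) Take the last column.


Rotations (sorted):
  0: $eaded -> last char: d
  1: aded$e -> last char: e
  2: d$eade -> last char: e
  3: ded$ea -> last char: a
  4: eaded$ -> last char: $
  5: ed$ead -> last char: d


BWT = deea$d


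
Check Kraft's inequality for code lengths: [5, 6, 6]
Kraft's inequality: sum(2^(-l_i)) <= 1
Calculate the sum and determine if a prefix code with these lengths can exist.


Sum = 2^(-5) + 2^(-6) + 2^(-6)
    = 0.03125 + 0.015625 + 0.015625
    = 4/64 = 0.0625
Since 0.0625 <= 1, Kraft's inequality IS satisfied.
A prefix code with these lengths CAN exist.

Kraft sum = 0.0625. Satisfied.


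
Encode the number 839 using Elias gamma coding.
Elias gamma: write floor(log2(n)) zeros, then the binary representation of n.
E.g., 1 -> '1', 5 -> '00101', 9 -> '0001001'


num_bits = floor(log2(839)) + 1 = 10
leading_zeros = num_bits - 1 = 9
binary(839) = 1101000111

Elias gamma(839) = '000000000' + '1101000111' = 0000000001101000111 (19 bits)


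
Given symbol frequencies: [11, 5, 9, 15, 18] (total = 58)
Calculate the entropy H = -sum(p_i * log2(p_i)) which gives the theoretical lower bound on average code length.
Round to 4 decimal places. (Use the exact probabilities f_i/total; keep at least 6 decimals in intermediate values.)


Per-symbol terms -p_i * log2(p_i) with p_i = f_i/58:
  p = 11/58 = 0.189655: log2(p) = -2.398549, -p*log2(p) = 0.454897
  p = 5/58 = 0.086207: log2(p) = -3.536053, -p*log2(p) = 0.304832
  p = 9/58 = 0.155172: log2(p) = -2.688056, -p*log2(p) = 0.417112
  p = 15/58 = 0.258621: log2(p) = -1.951090, -p*log2(p) = 0.504592
  p = 18/58 = 0.310345: log2(p) = -1.688056, -p*log2(p) = 0.523879
H = 0.454897 + 0.304832 + 0.417112 + 0.504592 + 0.523879 = 2.205312

H = 2.2053 bits/symbol


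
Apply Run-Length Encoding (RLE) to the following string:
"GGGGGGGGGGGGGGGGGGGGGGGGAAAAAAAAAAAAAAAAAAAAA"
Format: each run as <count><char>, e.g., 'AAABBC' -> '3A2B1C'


Scanning runs left to right:
  i=0: run of 'G' x 24 -> '24G'
  i=24: run of 'A' x 21 -> '21A'

RLE = 24G21A


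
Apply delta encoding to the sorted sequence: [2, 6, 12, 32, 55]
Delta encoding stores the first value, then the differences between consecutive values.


First value: 2
Deltas:
  6 - 2 = 4
  12 - 6 = 6
  32 - 12 = 20
  55 - 32 = 23


Delta encoded: [2, 4, 6, 20, 23]


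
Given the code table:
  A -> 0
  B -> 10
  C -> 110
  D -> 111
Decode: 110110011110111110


Decoding:
110 -> C
110 -> C
0 -> A
111 -> D
10 -> B
111 -> D
110 -> C


Result: CCADBDC


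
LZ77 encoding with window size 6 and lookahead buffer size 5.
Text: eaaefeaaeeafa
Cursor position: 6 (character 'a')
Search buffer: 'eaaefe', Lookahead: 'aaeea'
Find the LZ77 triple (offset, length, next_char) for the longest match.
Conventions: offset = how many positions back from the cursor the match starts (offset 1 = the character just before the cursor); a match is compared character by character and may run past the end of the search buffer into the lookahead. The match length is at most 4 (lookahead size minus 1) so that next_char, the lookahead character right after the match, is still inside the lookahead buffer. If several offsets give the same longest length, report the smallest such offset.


Try each offset into the search buffer:
  offset=1 (pos 5, char 'e'): match length 0
  offset=2 (pos 4, char 'f'): match length 0
  offset=3 (pos 3, char 'e'): match length 0
  offset=4 (pos 2, char 'a'): match length 1
  offset=5 (pos 1, char 'a'): match length 3
  offset=6 (pos 0, char 'e'): match length 0
Longest match has length 3 at offset 5.
next_char = character at position 6 + 3 = 9 -> 'e'

Best match: offset=5, length=3 (matching 'aae' starting at position 1)
LZ77 triple: (5, 3, 'e')
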